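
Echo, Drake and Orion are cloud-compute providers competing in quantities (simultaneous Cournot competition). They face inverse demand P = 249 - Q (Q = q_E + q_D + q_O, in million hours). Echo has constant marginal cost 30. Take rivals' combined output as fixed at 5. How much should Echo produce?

With rivals' combined output fixed at 5, Echo's profit is π_E = (249 - 5 - q_E)q_E - (30q_E) = (244 - q_E)q_E - (30q_E).
∂π_E/∂q_E = 214 - 2q_E = 0, so q_E = 107.

107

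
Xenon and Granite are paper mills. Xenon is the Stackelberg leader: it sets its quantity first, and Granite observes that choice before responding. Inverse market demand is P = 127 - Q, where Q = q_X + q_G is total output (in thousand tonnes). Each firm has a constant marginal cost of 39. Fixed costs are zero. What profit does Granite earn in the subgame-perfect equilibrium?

The follower Granite best-responds to any q_X: π_G = (127 - Q)q_G - 39q_G.
∂π_G/∂q_G = 88 - q_X - 2q_G = 0 gives the reaction function q_G = (88 - q_X)/2.
Xenon substitutes q_G(q_X) into its own profit: π_X = q_X(127 - q_X - (88 - q_X)/2) - 39q_X = (83 - (1/2)q_X)q_X - 39q_X.
Maximising: ∂π_X/∂q_X = 44 - q_X = 0, giving q_X = 44.
Then q_G = (88 - 44)/2 = 22.
Price P = 127 - 66 = 61.
Granite's profit: (61 - 39)·22 = 484.

484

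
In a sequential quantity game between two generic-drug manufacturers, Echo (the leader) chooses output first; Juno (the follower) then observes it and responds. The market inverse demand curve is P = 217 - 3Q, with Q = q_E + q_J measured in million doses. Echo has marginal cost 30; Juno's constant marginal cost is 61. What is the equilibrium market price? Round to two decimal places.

The follower Juno best-responds to any q_E: π_J = (217 - 3Q)q_J - 61q_J.
Follower FOC: 156 - 3q_E - 6q_J = 0, so q_J(q_E) = (156 - 3q_E)/6.
Echo substitutes q_J(q_E) into its own profit: π_E = q_E(217 - 3q_E - (156 - 3q_E)/2) - 30q_E = (139 - (3/2)q_E)q_E - 30q_E.
Leader FOC: 109 - 3q_E = 0, so q_E = 109/3.
Then q_J = (156 - 3·(109/3))/6 = 47/6.
Total output Q = 265/6, so price P = 217 - 3·(265/6) = 169/2.

84.50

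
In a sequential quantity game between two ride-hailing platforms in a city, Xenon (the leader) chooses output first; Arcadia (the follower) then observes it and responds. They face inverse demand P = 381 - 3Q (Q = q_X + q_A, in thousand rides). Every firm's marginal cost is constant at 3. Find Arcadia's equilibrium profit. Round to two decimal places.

The follower Arcadia best-responds to any q_X: π_A = (381 - 3Q)q_A - 3q_A.
Setting the follower's marginal profit to zero, 378 - 3q_X - 6q_A = 0, i.e. q_A = (378 - 3q_X)/6.
Xenon substitutes q_A(q_X) into its own profit: π_X = q_X(381 - 3q_X - (378 - 3q_X)/2) - 3q_X = (192 - (3/2)q_X)q_X - 3q_X.
Maximising: ∂π_X/∂q_X = 189 - 3q_X = 0, giving q_X = 63.
Then q_A = (378 - 3·63)/6 = 63/2.
Price P = 381 - 3·(189/2) = 195/2.
Arcadia's profit: (195/2 - 3)·(63/2) = 2976.7500.

2976.75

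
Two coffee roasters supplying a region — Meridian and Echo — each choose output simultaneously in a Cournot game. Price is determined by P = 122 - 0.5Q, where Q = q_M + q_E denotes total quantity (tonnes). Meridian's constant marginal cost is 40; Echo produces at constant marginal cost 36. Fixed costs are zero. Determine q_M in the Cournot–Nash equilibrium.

Meridian's profit: π_M = (122 - 0.5Q)q_M - (40q_M). Setting ∂π_M/∂q_M = 0: 82 - q_M - (1/2)(q_E) = 0.
Echo's first-order condition: 86 - q_E - (1/2)(q_M) = 0.
So q_M = (82 - (1/2)q_E) and q_E = (86 - (1/2)q_M).
Solving the pair: q_M = 52, q_E = 60.

52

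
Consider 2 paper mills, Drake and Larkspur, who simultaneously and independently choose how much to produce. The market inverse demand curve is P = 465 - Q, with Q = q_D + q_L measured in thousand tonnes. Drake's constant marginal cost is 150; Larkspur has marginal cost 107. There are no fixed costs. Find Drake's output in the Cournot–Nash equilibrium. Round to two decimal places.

90.67

Drake's profit: π_D = (465 - Q)q_D - (150q_D). Setting ∂π_D/∂q_D = 0: 315 - 2q_D - (q_L) = 0.
Larkspur's first-order condition: 358 - 2q_L - (q_D) = 0.
So q_D = (315 - q_L)/2 and q_L = (358 - q_D)/2.
Substituting one into the other gives q_D = 272/3 and q_L = 401/3.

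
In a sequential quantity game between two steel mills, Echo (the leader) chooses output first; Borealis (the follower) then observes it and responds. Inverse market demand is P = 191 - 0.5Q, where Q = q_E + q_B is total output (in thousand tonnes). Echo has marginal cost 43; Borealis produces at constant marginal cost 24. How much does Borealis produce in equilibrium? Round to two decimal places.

Solve by backward induction. Given q_E, the follower Borealis maximises π_B = (191 - (1/2)q_E - (1/2)q_B)q_B - 24q_B.
Setting the follower's marginal profit to zero, 167 - (1/2)q_E - q_B = 0, i.e. q_B = (167 - (1/2)q_E).
Echo substitutes q_B(q_E) into its own profit: π_E = q_E(191 - (1/2)q_E - (167 - (1/2)q_E)/2) - 43q_E = (215/2 - (1/4)q_E)q_E - 43q_E.
Leader FOC: 129/2 - (1/2)q_E = 0, so q_E = 129.
Then q_B = (167 - (1/2)·129) = 205/2.

102.50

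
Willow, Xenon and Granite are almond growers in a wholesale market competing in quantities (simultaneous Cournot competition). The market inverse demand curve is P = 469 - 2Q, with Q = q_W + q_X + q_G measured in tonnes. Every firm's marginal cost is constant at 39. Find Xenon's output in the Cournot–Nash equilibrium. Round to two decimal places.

53.75

A representative firm's profit is π_i = q_i(469 - 2Q) - 39q_i.
Setting ∂π_i/∂q_i = 0 with rivals' quantities fixed: 430 - 4q_i - 2·Σ_{j≠i} q_j = 0.
By symmetry each firm produces the same amount; substituting Σ_{j≠i} q_j = 2q_i yields q_i = 430/8 = 215/4.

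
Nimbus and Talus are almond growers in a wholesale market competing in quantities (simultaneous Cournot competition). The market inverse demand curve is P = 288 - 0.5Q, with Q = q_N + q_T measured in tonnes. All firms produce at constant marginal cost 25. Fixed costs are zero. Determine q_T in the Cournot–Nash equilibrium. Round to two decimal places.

Each firm earns π_i = (288 - 0.5Q)q_i - 25q_i.
Setting ∂π_i/∂q_i = 0 with rivals' quantities fixed: 263 - q_i - (1/2)q_j = 0.
By symmetry each firm produces the same amount; substituting q_j = q_i yields q_i = 263/(3/2) = 526/3.

175.33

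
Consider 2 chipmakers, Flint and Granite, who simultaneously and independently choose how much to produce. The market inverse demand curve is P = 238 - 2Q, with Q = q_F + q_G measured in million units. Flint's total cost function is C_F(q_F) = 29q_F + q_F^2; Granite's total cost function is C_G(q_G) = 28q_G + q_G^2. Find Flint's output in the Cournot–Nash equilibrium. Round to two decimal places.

26.06

Flint's profit: π_F = (238 - 2Q)q_F - (29q_F + q_F²). Setting ∂π_F/∂q_F = 0: 209 - 6q_F - 2(q_G) = 0.
Granite's profit: π_G = (238 - 2Q)q_G - (28q_G + q_G²). Setting ∂π_G/∂q_G = 0: 210 - 6q_G - 2(q_F) = 0.
Rearranging gives the reaction functions q_F = (209 - 2q_G)/6 and q_G = (210 - 2q_F)/6.
Solving the pair: q_F = 417/16, q_G = 421/16.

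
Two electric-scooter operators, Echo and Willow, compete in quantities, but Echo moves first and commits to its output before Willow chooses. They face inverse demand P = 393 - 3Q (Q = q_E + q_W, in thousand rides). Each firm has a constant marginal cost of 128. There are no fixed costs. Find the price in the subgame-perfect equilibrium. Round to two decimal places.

The follower Willow best-responds to any q_E: π_W = (393 - 3Q)q_W - 128q_W.
Follower FOC: 265 - 3q_E - 6q_W = 0, so q_W(q_E) = (265 - 3q_E)/6.
The leader anticipates this reaction. Substituting into P = 393 - 3Q gives P = 521/2 - (3/2)q_E, so π_E = (521/2 - (3/2)q_E)q_E - 128q_E.
Leader FOC: 265/2 - 3q_E = 0, so q_E = 265/6.
Then q_W = (265 - 3·(265/6))/6 = 265/12.
Total output Q = 265/4, so price P = 393 - 3·(265/4) = 777/4.

194.25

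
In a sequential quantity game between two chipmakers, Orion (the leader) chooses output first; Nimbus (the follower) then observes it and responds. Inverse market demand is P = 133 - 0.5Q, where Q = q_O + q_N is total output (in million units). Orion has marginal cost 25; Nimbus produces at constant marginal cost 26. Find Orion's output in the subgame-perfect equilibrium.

109

The follower Nimbus best-responds to any q_O: π_N = (133 - 0.5Q)q_N - 26q_N.
Follower FOC: 107 - (1/2)q_O - q_N = 0, so q_N(q_O) = (107 - (1/2)q_O).
The leader anticipates this reaction. Substituting into P = 133 - 0.5Q gives P = 159/2 - (1/4)q_O, so π_O = (159/2 - (1/4)q_O)q_O - 25q_O.
Maximising: ∂π_O/∂q_O = 109/2 - (1/2)q_O = 0, giving q_O = 109.
Then q_N = (107 - (1/2)·109) = 105/2.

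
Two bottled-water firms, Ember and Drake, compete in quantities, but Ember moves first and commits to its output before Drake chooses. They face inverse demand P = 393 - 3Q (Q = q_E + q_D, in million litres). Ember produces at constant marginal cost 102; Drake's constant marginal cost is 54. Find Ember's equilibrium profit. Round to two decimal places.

2460.38

The follower Drake best-responds to any q_E: π_D = (393 - 3Q)q_D - 54q_D.
Follower FOC: 339 - 3q_E - 6q_D = 0, so q_D(q_E) = (339 - 3q_E)/6.
The leader anticipates this reaction. Substituting into P = 393 - 3Q gives P = 447/2 - (3/2)q_E, so π_E = (447/2 - (3/2)q_E)q_E - 102q_E.
The leader's first-order condition 243/2 - 3q_E = 0 yields q_E = 81/2.
Then q_D = (339 - 3·(81/2))/6 = 145/4.
Price P = 393 - 3·(307/4) = 651/4.
Ember's profit: (651/4 - 102)·(81/2) = 2460.3750.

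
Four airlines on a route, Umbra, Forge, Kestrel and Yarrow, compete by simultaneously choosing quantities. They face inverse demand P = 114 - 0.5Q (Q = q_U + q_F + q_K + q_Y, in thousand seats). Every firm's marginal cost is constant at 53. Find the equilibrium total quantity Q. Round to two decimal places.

97.60

Each firm earns π_i = (114 - 0.5Q)q_i - 53q_i.
First-order condition (treating rivals' output as given): 61 - q_i - (1/2)·Σ_{j≠i} q_j = 0.
By symmetry each firm produces the same amount; substituting Σ_{j≠i} q_j = 3q_i yields q_i = 61/(5/2) = 122/5.
Total output Q = 122/5 + 122/5 + 122/5 + 122/5 = 488/5.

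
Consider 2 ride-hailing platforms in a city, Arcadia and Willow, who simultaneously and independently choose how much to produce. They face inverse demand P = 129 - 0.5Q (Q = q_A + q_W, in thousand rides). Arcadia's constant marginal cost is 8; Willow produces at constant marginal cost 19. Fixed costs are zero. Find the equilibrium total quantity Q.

154

Arcadia's profit: π_A = (129 - 0.5Q)q_A - (8q_A). Setting ∂π_A/∂q_A = 0: 121 - q_A - (1/2)(q_W) = 0.
Willow's profit: π_W = (129 - 0.5Q)q_W - (19q_W). Setting ∂π_W/∂q_W = 0: 110 - q_W - (1/2)(q_A) = 0.
Best responses: q_A = (121 - (1/2)q_W), q_W = (110 - (1/2)q_A).
Substituting one into the other gives q_A = 88 and q_W = 66.
Total output Q = 88 + 66 = 154.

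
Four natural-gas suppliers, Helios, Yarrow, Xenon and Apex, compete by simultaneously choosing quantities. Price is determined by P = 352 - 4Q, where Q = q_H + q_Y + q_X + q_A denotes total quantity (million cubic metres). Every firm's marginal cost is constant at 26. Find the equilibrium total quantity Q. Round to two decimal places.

Each firm earns π_i = (352 - 4Q)q_i - 26q_i.
Setting ∂π_i/∂q_i = 0 with rivals' quantities fixed: 326 - 8q_i - 4·Σ_{j≠i} q_j = 0.
By symmetry each firm produces the same amount; substituting Σ_{j≠i} q_j = 3q_i yields q_i = 326/20 = 163/10.
Total output Q = 163/10 + 163/10 + 163/10 + 163/10 = 326/5.

65.20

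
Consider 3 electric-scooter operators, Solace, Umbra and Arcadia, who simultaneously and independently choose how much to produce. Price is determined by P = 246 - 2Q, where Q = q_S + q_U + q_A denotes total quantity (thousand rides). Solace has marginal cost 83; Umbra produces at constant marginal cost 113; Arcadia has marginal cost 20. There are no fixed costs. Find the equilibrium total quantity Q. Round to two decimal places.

65.25

Solace's profit: π_S = (246 - 2Q)q_S - (83q_S). Setting ∂π_S/∂q_S = 0: 163 - 4q_S - 2(q_U + q_A) = 0.
Umbra's profit: π_U = (246 - 2Q)q_U - (113q_U). Setting ∂π_U/∂q_U = 0: 133 - 4q_U - 2(q_S + q_A) = 0.
Arcadia's profit: π_A = (246 - 2Q)q_A - (20q_A). Setting ∂π_A/∂q_A = 0: 226 - 4q_A - 2(q_S + q_U) = 0.
Summing all 3 equations gives 522 − 8Q = 0, hence Q = 261/4.
Back-substituting: q_S = (163 − 261/2)/2 = 65/4, q_U = (133 − 261/2)/2 = 5/4, q_A = (226 − 261/2)/2 = 191/4.
Total output Q = 65/4 + 5/4 + 191/4 = 261/4.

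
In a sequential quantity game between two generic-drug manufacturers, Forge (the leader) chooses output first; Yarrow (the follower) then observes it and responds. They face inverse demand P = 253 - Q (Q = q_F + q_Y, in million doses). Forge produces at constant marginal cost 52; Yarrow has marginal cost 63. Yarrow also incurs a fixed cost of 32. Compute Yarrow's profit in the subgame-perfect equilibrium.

Solve by backward induction. Given q_F, the follower Yarrow maximises π_Y = (253 - q_F - q_Y)q_Y - 63q_Y.
∂π_Y/∂q_Y = 190 - q_F - 2q_Y = 0 gives the reaction function q_Y = (190 - q_F)/2.
Forge substitutes q_Y(q_F) into its own profit: π_F = q_F(253 - q_F - (190 - q_F)/2) - 52q_F = (158 - (1/2)q_F)q_F - 52q_F.
Maximising: ∂π_F/∂q_F = 106 - q_F = 0, giving q_F = 106.
Then q_Y = (190 - 106)/2 = 42.
Price P = 253 - 148 = 105.
Yarrow's profit: (105 - 63)·42 - 32 = 1732.

1732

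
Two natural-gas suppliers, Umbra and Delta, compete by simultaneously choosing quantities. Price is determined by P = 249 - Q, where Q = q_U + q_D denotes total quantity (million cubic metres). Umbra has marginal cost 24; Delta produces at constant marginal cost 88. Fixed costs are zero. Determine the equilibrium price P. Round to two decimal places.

Umbra's profit: π_U = (249 - Q)q_U - (24q_U). Setting ∂π_U/∂q_U = 0: 225 - 2q_U - (q_D) = 0.
Delta's first-order condition: 161 - 2q_D - (q_U) = 0.
So q_U = (225 - q_D)/2 and q_D = (161 - q_U)/2.
Solving the pair: q_U = 289/3, q_D = 97/3.
Total output Q = 386/3, so price P = 249 - 386/3 = 361/3.

120.33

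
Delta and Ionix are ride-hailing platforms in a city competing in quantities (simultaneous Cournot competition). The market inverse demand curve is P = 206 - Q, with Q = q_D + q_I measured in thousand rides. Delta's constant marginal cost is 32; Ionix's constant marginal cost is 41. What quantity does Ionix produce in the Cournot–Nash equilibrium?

52

Delta's profit: π_D = (206 - Q)q_D - (32q_D). Setting ∂π_D/∂q_D = 0: 174 - 2q_D - (q_I) = 0.
Ionix's first-order condition: 165 - 2q_I - (q_D) = 0.
So q_D = (174 - q_I)/2 and q_I = (165 - q_D)/2.
Solving the pair: q_D = 61, q_I = 52.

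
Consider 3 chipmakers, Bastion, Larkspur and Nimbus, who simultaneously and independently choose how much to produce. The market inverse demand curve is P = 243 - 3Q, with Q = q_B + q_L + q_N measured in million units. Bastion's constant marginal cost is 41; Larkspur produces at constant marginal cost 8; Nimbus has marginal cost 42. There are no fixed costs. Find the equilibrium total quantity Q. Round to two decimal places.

Bastion's profit: π_B = (243 - 3Q)q_B - (41q_B). Setting ∂π_B/∂q_B = 0: 202 - 6q_B - 3(q_L + q_N) = 0.
Larkspur's first-order condition: 235 - 6q_L - 3(q_B + q_N) = 0.
Nimbus's first-order condition: 201 - 6q_N - 3(q_B + q_L) = 0.
Adding the 3 first-order conditions: 638 − 12Q = 0, so Q = 319/6.
Back-substituting: q_B = (202 − 319/2)/3 = 85/6, q_L = (235 − 319/2)/3 = 151/6, q_N = (201 − 319/2)/3 = 83/6.
Total output Q = 85/6 + 151/6 + 83/6 = 319/6.

53.17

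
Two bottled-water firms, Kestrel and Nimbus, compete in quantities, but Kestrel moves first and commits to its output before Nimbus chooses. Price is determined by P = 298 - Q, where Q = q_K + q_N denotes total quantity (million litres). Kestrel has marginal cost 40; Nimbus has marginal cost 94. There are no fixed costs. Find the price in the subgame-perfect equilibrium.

Solve by backward induction. Given q_K, the follower Nimbus maximises π_N = (298 - q_K - q_N)q_N - 94q_N.
Follower FOC: 204 - q_K - 2q_N = 0, so q_N(q_K) = (204 - q_K)/2.
Kestrel substitutes q_N(q_K) into its own profit: π_K = q_K(298 - q_K - (204 - q_K)/2) - 40q_K = (196 - (1/2)q_K)q_K - 40q_K.
The leader's first-order condition 156 - q_K = 0 yields q_K = 156.
Then q_N = (204 - 156)/2 = 24.
Total output Q = 180, so price P = 298 - 180 = 118.

118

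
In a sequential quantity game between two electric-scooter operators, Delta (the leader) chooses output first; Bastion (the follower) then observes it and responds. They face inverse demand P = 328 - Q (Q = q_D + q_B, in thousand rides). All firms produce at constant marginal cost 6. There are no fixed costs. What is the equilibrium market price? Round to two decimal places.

86.50

The follower Bastion best-responds to any q_D: π_B = (328 - Q)q_B - 6q_B.
∂π_B/∂q_B = 322 - q_D - 2q_B = 0 gives the reaction function q_B = (322 - q_D)/2.
The leader anticipates this reaction. Substituting into P = 328 - Q gives P = 167 - (1/2)q_D, so π_D = (167 - (1/2)q_D)q_D - 6q_D.
Maximising: ∂π_D/∂q_D = 161 - q_D = 0, giving q_D = 161.
Then q_B = (322 - 161)/2 = 161/2.
Total output Q = 483/2, so price P = 328 - 483/2 = 173/2.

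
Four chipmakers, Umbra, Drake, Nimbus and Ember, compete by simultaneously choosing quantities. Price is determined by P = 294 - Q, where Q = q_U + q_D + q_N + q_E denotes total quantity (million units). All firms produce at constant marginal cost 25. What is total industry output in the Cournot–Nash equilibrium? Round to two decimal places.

215.20

Each firm earns π_i = (294 - Q)q_i - 25q_i.
Setting ∂π_i/∂q_i = 0 with rivals' quantities fixed: 269 - 2q_i - Σ_{j≠i} q_j = 0.
By symmetry each firm produces the same amount; substituting Σ_{j≠i} q_j = 3q_i yields q_i = 269/5.
Total output Q = 269/5 + 269/5 + 269/5 + 269/5 = 1076/5.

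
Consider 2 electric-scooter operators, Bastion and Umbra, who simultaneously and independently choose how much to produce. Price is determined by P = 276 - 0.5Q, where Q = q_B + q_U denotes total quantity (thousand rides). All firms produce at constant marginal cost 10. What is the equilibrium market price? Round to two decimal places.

98.67

A representative firm's profit is π_i = q_i(276 - 0.5Q) - 10q_i.
Setting ∂π_i/∂q_i = 0 with rivals' quantities fixed: 266 - q_i - (1/2)q_j = 0.
By symmetry each firm produces the same amount; substituting q_j = q_i yields q_i = 266/(3/2) = 532/3.
Total output Q = 1064/3, so price P = 276 - (1/2)·(1064/3) = 296/3.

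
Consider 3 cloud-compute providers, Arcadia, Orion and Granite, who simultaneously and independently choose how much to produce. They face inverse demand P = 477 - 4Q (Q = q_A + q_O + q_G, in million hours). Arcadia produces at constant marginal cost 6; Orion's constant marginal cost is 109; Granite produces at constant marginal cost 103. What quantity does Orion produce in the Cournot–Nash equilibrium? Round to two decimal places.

16.19

Arcadia's profit: π_A = (477 - 4Q)q_A - (6q_A). Setting ∂π_A/∂q_A = 0: 471 - 8q_A - 4(q_O + q_G) = 0.
Orion's profit: π_O = (477 - 4Q)q_O - (109q_O). Setting ∂π_O/∂q_O = 0: 368 - 8q_O - 4(q_A + q_G) = 0.
Granite's first-order condition: 374 - 8q_G - 4(q_A + q_O) = 0.
Summing all 3 equations gives 1213 − 16Q = 0, hence Q = 1213/16.
Back-substituting: q_A = (471 − 1213/4)/4 = 671/16, q_O = (368 − 1213/4)/4 = 259/16, q_G = (374 − 1213/4)/4 = 283/16.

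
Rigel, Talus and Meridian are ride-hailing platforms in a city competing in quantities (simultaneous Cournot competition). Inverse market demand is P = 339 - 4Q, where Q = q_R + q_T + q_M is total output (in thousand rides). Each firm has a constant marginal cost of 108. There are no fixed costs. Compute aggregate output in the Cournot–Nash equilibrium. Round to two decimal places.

A representative firm's profit is π_i = q_i(339 - 4Q) - 108q_i.
First-order condition (treating rivals' output as given): 231 - 8q_i - 4·Σ_{j≠i} q_j = 0.
With identical firms every q_j equals q_i, so Σ_{j≠i} q_j = 2q_i and 231 = 16q_i, giving q_i = 231/16.
Total output Q = 231/16 + 231/16 + 231/16 = 693/16.

43.31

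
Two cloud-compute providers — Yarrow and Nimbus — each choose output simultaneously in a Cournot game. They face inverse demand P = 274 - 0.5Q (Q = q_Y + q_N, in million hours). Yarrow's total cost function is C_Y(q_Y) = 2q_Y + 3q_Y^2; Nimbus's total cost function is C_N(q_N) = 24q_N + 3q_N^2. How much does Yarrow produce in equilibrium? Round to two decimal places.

36.49

Yarrow's profit: π_Y = (274 - 0.5Q)q_Y - (2q_Y + 3q_Y²). Setting ∂π_Y/∂q_Y = 0: 272 - 7q_Y - (1/2)(q_N) = 0.
Nimbus's profit: π_N = (274 - 0.5Q)q_N - (24q_N + 3q_N²). Setting ∂π_N/∂q_N = 0: 250 - 7q_N - (1/2)(q_Y) = 0.
Best responses: q_Y = (272 - (1/2)q_N)/7, q_N = (250 - (1/2)q_Y)/7.
Substituting one into the other gives q_Y = 36.4923 and q_N = 33.1077.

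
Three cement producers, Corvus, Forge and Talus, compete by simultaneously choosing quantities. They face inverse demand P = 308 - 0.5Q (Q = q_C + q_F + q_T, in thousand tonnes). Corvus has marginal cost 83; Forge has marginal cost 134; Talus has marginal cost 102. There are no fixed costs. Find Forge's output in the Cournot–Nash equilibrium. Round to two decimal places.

45.50

Corvus's profit: π_C = (308 - 0.5Q)q_C - (83q_C). Setting ∂π_C/∂q_C = 0: 225 - q_C - (1/2)(q_F + q_T) = 0.
Forge's first-order condition: 174 - q_F - (1/2)(q_C + q_T) = 0.
Talus's first-order condition: 206 - q_T - (1/2)(q_C + q_F) = 0.
Adding the 3 first-order conditions: 605 − 2Q = 0, so Q = 605/2.
Back-substituting: q_C = (225 − 605/4)/(1/2) = 295/2, q_F = (174 − 605/4)/(1/2) = 91/2, q_T = (206 − 605/4)/(1/2) = 219/2.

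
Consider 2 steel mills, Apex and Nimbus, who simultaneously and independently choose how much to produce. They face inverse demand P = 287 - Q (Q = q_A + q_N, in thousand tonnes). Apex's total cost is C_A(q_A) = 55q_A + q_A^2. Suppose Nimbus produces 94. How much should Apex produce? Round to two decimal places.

With the rival's output fixed at 94, Apex's profit is π_A = (287 - 94 - q_A)q_A - (55q_A + q_A²) = (193 - q_A)q_A - (55q_A + q_A²).
∂π_A/∂q_A = 138 - 4q_A = 0, so q_A = 69/2.

34.50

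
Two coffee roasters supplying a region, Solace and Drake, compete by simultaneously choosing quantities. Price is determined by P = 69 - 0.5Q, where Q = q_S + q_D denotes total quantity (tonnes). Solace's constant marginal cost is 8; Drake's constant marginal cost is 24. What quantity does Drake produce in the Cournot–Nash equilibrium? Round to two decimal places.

Solace's profit: π_S = (69 - 0.5Q)q_S - (8q_S). Setting ∂π_S/∂q_S = 0: 61 - q_S - (1/2)(q_D) = 0.
Drake's first-order condition: 45 - q_D - (1/2)(q_S) = 0.
So q_S = (61 - (1/2)q_D) and q_D = (45 - (1/2)q_S).
Substituting one into the other gives q_S = 154/3 and q_D = 58/3.

19.33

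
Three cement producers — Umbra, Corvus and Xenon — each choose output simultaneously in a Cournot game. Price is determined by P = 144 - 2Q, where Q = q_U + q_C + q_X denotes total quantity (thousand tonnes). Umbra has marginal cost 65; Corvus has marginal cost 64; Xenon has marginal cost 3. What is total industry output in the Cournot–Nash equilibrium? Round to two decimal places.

Umbra's profit: π_U = (144 - 2Q)q_U - (65q_U). Setting ∂π_U/∂q_U = 0: 79 - 4q_U - 2(q_C + q_X) = 0.
Corvus's first-order condition: 80 - 4q_C - 2(q_U + q_X) = 0.
Xenon's profit: π_X = (144 - 2Q)q_X - (3q_X). Setting ∂π_X/∂q_X = 0: 141 - 4q_X - 2(q_U + q_C) = 0.
Adding the 3 first-order conditions: 300 − 8Q = 0, so Q = 75/2.
Back-substituting: q_U = (79 − 75)/2 = 2, q_C = (80 − 75)/2 = 5/2, q_X = (141 − 75)/2 = 33.
Total output Q = 2 + 5/2 + 33 = 75/2.

37.50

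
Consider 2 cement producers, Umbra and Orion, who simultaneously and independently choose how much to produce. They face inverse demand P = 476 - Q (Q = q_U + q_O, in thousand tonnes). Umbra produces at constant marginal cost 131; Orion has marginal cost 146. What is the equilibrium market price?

Umbra's profit: π_U = (476 - Q)q_U - (131q_U). Setting ∂π_U/∂q_U = 0: 345 - 2q_U - (q_O) = 0.
Orion's first-order condition: 330 - 2q_O - (q_U) = 0.
Best responses: q_U = (345 - q_O)/2, q_O = (330 - q_U)/2.
Substituting one into the other gives q_U = 120 and q_O = 105.
Total output Q = 225, so price P = 476 - 225 = 251.

251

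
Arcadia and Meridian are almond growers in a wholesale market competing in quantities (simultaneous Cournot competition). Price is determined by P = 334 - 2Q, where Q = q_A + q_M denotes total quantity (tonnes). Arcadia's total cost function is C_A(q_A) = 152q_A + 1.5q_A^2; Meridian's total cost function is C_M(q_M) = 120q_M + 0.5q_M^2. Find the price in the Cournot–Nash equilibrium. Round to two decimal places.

Arcadia's profit: π_A = (334 - 2Q)q_A - (152q_A + (3/2)q_A²). Setting ∂π_A/∂q_A = 0: 182 - 7q_A - 2(q_M) = 0.
Meridian's first-order condition: 214 - 5q_M - 2(q_A) = 0.
Rearranging gives the reaction functions q_A = (182 - 2q_M)/7 and q_M = (214 - 2q_A)/5.
Substituting one into the other gives q_A = 482/31 and q_M = 1134/31.
Total output Q = 1616/31, so price P = 334 - 2·(1616/31) = 229.7419.

229.74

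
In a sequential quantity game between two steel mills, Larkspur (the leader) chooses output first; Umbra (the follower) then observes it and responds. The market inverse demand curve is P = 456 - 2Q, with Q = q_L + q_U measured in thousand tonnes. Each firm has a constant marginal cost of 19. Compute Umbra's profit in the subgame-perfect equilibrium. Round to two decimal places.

The follower Umbra best-responds to any q_L: π_U = (456 - 2Q)q_U - 19q_U.
Follower FOC: 437 - 2q_L - 4q_U = 0, so q_U(q_L) = (437 - 2q_L)/4.
Larkspur substitutes q_U(q_L) into its own profit: π_L = q_L(456 - 2q_L - (437 - 2q_L)/2) - 19q_L = (475/2 - q_L)q_L - 19q_L.
Leader FOC: 437/2 - 2q_L = 0, so q_L = 437/4.
Then q_U = (437 - 2·(437/4))/4 = 437/8.
Price P = 456 - 2·(1311/8) = 513/4.
Umbra's profit: (513/4 - 19)·(437/8) = 5967.7813.

5967.78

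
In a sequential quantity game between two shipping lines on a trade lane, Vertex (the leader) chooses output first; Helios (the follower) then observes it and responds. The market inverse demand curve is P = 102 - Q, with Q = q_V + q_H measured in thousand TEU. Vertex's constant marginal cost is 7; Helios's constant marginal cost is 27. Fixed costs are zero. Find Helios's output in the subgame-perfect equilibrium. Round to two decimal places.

The follower Helios best-responds to any q_V: π_H = (102 - Q)q_H - 27q_H.
Setting the follower's marginal profit to zero, 75 - q_V - 2q_H = 0, i.e. q_H = (75 - q_V)/2.
The leader anticipates this reaction. Substituting into P = 102 - Q gives P = 129/2 - (1/2)q_V, so π_V = (129/2 - (1/2)q_V)q_V - 7q_V.
Maximising: ∂π_V/∂q_V = 115/2 - q_V = 0, giving q_V = 115/2.
Then q_H = (75 - 115/2)/2 = 35/4.

8.75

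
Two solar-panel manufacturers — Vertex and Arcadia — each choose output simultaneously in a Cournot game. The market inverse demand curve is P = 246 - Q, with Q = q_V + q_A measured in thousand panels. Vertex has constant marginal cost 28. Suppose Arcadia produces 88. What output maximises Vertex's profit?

65

With the rival's output fixed at 88, Vertex's profit is π_V = (246 - 88 - q_V)q_V - (28q_V) = (158 - q_V)q_V - (28q_V).
∂π_V/∂q_V = 130 - 2q_V = 0, so q_V = 65.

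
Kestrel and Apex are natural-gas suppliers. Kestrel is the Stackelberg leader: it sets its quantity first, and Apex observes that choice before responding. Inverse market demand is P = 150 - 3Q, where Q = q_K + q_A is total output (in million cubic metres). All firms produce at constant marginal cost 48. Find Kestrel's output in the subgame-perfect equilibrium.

The follower Apex best-responds to any q_K: π_A = (150 - 3Q)q_A - 48q_A.
Setting the follower's marginal profit to zero, 102 - 3q_K - 6q_A = 0, i.e. q_A = (102 - 3q_K)/6.
The leader anticipates this reaction. Substituting into P = 150 - 3Q gives P = 99 - (3/2)q_K, so π_K = (99 - (3/2)q_K)q_K - 48q_K.
Maximising: ∂π_K/∂q_K = 51 - 3q_K = 0, giving q_K = 17.
Then q_A = (102 - 3·17)/6 = 17/2.

17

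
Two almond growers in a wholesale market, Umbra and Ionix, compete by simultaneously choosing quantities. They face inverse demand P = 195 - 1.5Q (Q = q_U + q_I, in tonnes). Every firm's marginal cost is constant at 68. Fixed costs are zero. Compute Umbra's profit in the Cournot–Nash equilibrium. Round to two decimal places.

Each firm earns π_i = (195 - 1.5Q)q_i - 68q_i.
First-order condition (treating rivals' output as given): 127 - 3q_i - (3/2)q_j = 0.
By symmetry each firm produces the same amount; substituting q_j = q_i yields q_i = 127/(9/2) = 254/9.
Price P = 195 - (3/2)·(508/9) = 331/3.
Umbra's profit: (331/3 - 68)·(254/9) = 1194.7407.

1194.74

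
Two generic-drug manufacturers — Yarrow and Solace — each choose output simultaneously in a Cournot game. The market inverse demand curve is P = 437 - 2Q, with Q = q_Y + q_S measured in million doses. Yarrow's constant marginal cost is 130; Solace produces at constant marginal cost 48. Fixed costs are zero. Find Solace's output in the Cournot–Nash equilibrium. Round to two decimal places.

Yarrow's profit: π_Y = (437 - 2Q)q_Y - (130q_Y). Setting ∂π_Y/∂q_Y = 0: 307 - 4q_Y - 2(q_S) = 0.
Solace's profit: π_S = (437 - 2Q)q_S - (48q_S). Setting ∂π_S/∂q_S = 0: 389 - 4q_S - 2(q_Y) = 0.
So q_Y = (307 - 2q_S)/4 and q_S = (389 - 2q_Y)/4.
Substituting one into the other gives q_Y = 75/2 and q_S = 157/2.

78.50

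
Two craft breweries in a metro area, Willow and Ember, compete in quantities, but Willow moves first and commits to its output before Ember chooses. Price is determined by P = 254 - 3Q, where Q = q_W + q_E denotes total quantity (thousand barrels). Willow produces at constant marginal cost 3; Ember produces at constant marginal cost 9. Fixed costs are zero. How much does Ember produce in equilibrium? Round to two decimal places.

The follower Ember best-responds to any q_W: π_E = (254 - 3Q)q_E - 9q_E.
∂π_E/∂q_E = 245 - 3q_W - 6q_E = 0 gives the reaction function q_E = (245 - 3q_W)/6.
The leader anticipates this reaction. Substituting into P = 254 - 3Q gives P = 263/2 - (3/2)q_W, so π_W = (263/2 - (3/2)q_W)q_W - 3q_W.
The leader's first-order condition 257/2 - 3q_W = 0 yields q_W = 257/6.
Then q_E = (245 - 3·(257/6))/6 = 233/12.

19.42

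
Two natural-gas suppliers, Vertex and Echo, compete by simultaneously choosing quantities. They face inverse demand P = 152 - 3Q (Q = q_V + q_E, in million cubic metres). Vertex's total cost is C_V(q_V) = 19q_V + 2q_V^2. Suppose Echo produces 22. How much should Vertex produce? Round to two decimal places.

6.70

With the rival's output fixed at 22, Vertex's profit is π_V = (152 - 3·22 - 3q_V)q_V - (19q_V + 2q_V²) = (86 - 3q_V)q_V - (19q_V + 2q_V²).
∂π_V/∂q_V = 67 - 10q_V = 0, so q_V = 67/10.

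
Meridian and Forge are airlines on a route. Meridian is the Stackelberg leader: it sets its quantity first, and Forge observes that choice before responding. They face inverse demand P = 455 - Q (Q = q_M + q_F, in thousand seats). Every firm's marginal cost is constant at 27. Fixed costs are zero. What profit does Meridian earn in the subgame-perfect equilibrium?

Solve by backward induction. Given q_M, the follower Forge maximises π_F = (455 - q_M - q_F)q_F - 27q_F.
Follower FOC: 428 - q_M - 2q_F = 0, so q_F(q_M) = (428 - q_M)/2.
Meridian substitutes q_F(q_M) into its own profit: π_M = q_M(455 - q_M - (428 - q_M)/2) - 27q_M = (241 - (1/2)q_M)q_M - 27q_M.
Maximising: ∂π_M/∂q_M = 214 - q_M = 0, giving q_M = 214.
Then q_F = (428 - 214)/2 = 107.
Price P = 455 - 321 = 134.
Meridian's profit: (134 - 27)·214 = 22898.

22898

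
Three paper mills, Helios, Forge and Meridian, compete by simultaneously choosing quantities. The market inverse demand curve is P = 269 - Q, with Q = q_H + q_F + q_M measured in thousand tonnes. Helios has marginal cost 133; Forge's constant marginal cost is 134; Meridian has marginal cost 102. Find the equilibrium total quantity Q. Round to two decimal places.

Helios's profit: π_H = (269 - Q)q_H - (133q_H). Setting ∂π_H/∂q_H = 0: 136 - 2q_H - (q_F + q_M) = 0.
Forge's first-order condition: 135 - 2q_F - (q_H + q_M) = 0.
Meridian's first-order condition: 167 - 2q_M - (q_H + q_F) = 0.
Adding the 3 first-order conditions: 438 − 4Q = 0, so Q = 219/2.
Back-substituting: q_H = (136 − 219/2) = 53/2, q_F = (135 − 219/2) = 51/2, q_M = (167 − 219/2) = 115/2.
Total output Q = 53/2 + 51/2 + 115/2 = 219/2.

109.50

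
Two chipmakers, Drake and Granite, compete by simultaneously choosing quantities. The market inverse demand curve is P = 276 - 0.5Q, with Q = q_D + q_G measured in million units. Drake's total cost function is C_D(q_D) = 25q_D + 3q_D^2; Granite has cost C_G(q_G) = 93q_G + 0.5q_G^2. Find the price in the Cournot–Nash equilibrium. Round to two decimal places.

219.05

Drake's profit: π_D = (276 - 0.5Q)q_D - (25q_D + 3q_D²). Setting ∂π_D/∂q_D = 0: 251 - 7q_D - (1/2)(q_G) = 0.
Granite's first-order condition: 183 - 2q_G - (1/2)(q_D) = 0.
Best responses: q_D = (251 - (1/2)q_G)/7, q_G = (183 - (1/2)q_D)/2.
Substituting one into the other gives q_D = 1642/55 and q_G = 84.0364.
Total output Q = 113.8909, so price P = 276 - (1/2)·113.8909 = 219.0545.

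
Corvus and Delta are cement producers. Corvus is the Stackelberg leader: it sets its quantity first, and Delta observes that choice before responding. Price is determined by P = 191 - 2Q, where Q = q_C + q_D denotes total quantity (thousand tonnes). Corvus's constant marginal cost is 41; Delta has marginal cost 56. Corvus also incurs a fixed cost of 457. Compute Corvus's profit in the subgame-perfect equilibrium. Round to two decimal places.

Solve by backward induction. Given q_C, the follower Delta maximises π_D = (191 - 2q_C - 2q_D)q_D - 56q_D.
∂π_D/∂q_D = 135 - 2q_C - 4q_D = 0 gives the reaction function q_D = (135 - 2q_C)/4.
Corvus substitutes q_D(q_C) into its own profit: π_C = q_C(191 - 2q_C - (135 - 2q_C)/2) - 41q_C = (247/2 - q_C)q_C - 41q_C.
Leader FOC: 165/2 - 2q_C = 0, so q_C = 165/4.
Then q_D = (135 - 2·(165/4))/4 = 105/8.
Price P = 191 - 2·(435/8) = 329/4.
Corvus's profit: (329/4 - 41)·(165/4) - 457 = 1244.5625.

1244.56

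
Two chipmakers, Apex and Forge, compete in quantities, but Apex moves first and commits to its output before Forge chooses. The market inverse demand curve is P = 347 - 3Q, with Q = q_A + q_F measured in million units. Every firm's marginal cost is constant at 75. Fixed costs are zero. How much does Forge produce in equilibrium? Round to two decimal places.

22.67

The follower Forge best-responds to any q_A: π_F = (347 - 3Q)q_F - 75q_F.
∂π_F/∂q_F = 272 - 3q_A - 6q_F = 0 gives the reaction function q_F = (272 - 3q_A)/6.
The leader anticipates this reaction. Substituting into P = 347 - 3Q gives P = 211 - (3/2)q_A, so π_A = (211 - (3/2)q_A)q_A - 75q_A.
The leader's first-order condition 136 - 3q_A = 0 yields q_A = 136/3.
Then q_F = (272 - 3·(136/3))/6 = 68/3.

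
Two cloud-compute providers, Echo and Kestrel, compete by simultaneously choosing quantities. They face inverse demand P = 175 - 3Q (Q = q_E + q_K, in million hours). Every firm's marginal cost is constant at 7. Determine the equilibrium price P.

A representative firm's profit is π_i = q_i(175 - 3Q) - 7q_i.
Setting ∂π_i/∂q_i = 0 with rivals' quantities fixed: 168 - 6q_i - 3q_j = 0.
By symmetry each firm produces the same amount; substituting q_j = q_i yields q_i = 168/9 = 56/3.
Total output Q = 112/3, so price P = 175 - 3·(112/3) = 63.

63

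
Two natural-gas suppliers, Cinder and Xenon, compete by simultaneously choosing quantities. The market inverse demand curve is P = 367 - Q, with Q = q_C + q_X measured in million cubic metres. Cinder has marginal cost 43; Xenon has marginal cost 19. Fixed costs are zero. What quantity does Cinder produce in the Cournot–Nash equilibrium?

Cinder's profit: π_C = (367 - Q)q_C - (43q_C). Setting ∂π_C/∂q_C = 0: 324 - 2q_C - (q_X) = 0.
Xenon's profit: π_X = (367 - Q)q_X - (19q_X). Setting ∂π_X/∂q_X = 0: 348 - 2q_X - (q_C) = 0.
So q_C = (324 - q_X)/2 and q_X = (348 - q_C)/2.
Substituting one into the other gives q_C = 100 and q_X = 124.

100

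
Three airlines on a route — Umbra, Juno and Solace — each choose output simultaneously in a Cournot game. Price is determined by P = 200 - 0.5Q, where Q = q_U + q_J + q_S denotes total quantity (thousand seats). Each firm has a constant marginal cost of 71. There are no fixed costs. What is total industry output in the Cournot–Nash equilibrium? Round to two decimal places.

A representative firm's profit is π_i = q_i(200 - 0.5Q) - 71q_i.
Setting ∂π_i/∂q_i = 0 with rivals' quantities fixed: 129 - q_i - (1/2)·Σ_{j≠i} q_j = 0.
With identical firms every q_j equals q_i, so Σ_{j≠i} q_j = 2q_i and 129 = 2q_i, giving q_i = 129/2.
Total output Q = 129/2 + 129/2 + 129/2 = 387/2.

193.50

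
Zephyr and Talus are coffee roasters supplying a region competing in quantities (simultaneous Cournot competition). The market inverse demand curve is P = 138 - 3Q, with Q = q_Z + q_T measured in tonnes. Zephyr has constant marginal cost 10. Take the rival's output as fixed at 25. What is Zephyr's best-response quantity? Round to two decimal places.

With the rival's output fixed at 25, Zephyr's profit is π_Z = (138 - 3·25 - 3q_Z)q_Z - (10q_Z) = (63 - 3q_Z)q_Z - (10q_Z).
∂π_Z/∂q_Z = 53 - 6q_Z = 0, so q_Z = 53/6.

8.83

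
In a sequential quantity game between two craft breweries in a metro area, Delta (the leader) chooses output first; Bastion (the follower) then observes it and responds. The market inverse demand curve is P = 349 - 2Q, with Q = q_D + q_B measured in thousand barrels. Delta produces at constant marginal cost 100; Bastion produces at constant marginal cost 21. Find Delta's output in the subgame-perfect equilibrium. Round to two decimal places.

The follower Bastion best-responds to any q_D: π_B = (349 - 2Q)q_B - 21q_B.
∂π_B/∂q_B = 328 - 2q_D - 4q_B = 0 gives the reaction function q_B = (328 - 2q_D)/4.
Delta substitutes q_B(q_D) into its own profit: π_D = q_D(349 - 2q_D - (328 - 2q_D)/2) - 100q_D = (185 - q_D)q_D - 100q_D.
The leader's first-order condition 85 - 2q_D = 0 yields q_D = 85/2.
Then q_B = (328 - 2·(85/2))/4 = 243/4.

42.50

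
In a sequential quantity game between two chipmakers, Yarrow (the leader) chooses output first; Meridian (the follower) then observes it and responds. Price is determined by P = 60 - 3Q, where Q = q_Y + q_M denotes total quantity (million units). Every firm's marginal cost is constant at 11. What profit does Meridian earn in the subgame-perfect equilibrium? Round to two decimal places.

50.02

Solve by backward induction. Given q_Y, the follower Meridian maximises π_M = (60 - 3q_Y - 3q_M)q_M - 11q_M.
∂π_M/∂q_M = 49 - 3q_Y - 6q_M = 0 gives the reaction function q_M = (49 - 3q_Y)/6.
The leader anticipates this reaction. Substituting into P = 60 - 3Q gives P = 71/2 - (3/2)q_Y, so π_Y = (71/2 - (3/2)q_Y)q_Y - 11q_Y.
The leader's first-order condition 49/2 - 3q_Y = 0 yields q_Y = 49/6.
Then q_M = (49 - 3·(49/6))/6 = 49/12.
Price P = 60 - 3·(49/4) = 93/4.
Meridian's profit: (93/4 - 11)·(49/12) = 50.0208.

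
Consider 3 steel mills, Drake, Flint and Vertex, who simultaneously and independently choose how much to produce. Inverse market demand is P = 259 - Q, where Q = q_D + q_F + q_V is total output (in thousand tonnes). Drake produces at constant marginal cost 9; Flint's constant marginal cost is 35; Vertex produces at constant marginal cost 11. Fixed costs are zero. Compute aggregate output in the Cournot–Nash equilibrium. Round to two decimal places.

Drake's profit: π_D = (259 - Q)q_D - (9q_D). Setting ∂π_D/∂q_D = 0: 250 - 2q_D - (q_F + q_V) = 0.
Flint's profit: π_F = (259 - Q)q_F - (35q_F). Setting ∂π_F/∂q_F = 0: 224 - 2q_F - (q_D + q_V) = 0.
Vertex's first-order condition: 248 - 2q_V - (q_D + q_F) = 0.
Summing all 3 equations gives 722 − 4Q = 0, hence Q = 361/2.
Back-substituting: q_D = (250 − 361/2) = 139/2, q_F = (224 − 361/2) = 87/2, q_V = (248 − 361/2) = 135/2.
Total output Q = 139/2 + 87/2 + 135/2 = 361/2.

180.50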